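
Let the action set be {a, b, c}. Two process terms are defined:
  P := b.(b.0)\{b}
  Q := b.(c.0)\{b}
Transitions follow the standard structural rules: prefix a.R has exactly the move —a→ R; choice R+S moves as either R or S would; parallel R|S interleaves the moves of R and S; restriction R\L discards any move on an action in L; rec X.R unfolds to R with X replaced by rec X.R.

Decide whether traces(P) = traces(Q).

Reachable graph of P (2 states):
  m0 = b.(b.0)\{b} ⊢ --b--▸ m1
  m1 = (b.0)\{b} ⊢ ∅
Reachable graph of Q (3 states):
  n0 = b.(c.0)\{b} ⊢ --b--▸ n1
  n1 = (c.0)\{b} ⊢ --c--▸ n2
  n2 = 0\{b} ⊢ ∅
Run σ = ⟨bc⟩ on Q: start {n0}
  [1] b ⇒ {n1}
  [2] c ⇒ {n2}
  — Q admits the full trace.
Run σ = ⟨bc⟩ on P: start {m0}
  [1] b ⇒ {m1}
  [2] c ⇒ ∅  — P cannot continue

trace-distinct — witness ⟨bc⟩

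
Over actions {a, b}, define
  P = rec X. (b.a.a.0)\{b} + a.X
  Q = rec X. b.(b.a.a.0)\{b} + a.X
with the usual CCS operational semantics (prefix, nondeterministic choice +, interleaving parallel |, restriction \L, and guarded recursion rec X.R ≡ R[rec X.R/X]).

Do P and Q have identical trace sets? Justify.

NO — witness ⟨b⟩

Reachable graph of P (1 states):
  s0 = rec X. (b.a.a.0)\{b} + a.X → -a-> s0
Reachable graph of Q (2 states):
  t0 = rec X. b.(b.a.a.0)\{b} + a.X → -a-> t0, -b-> t1
  t1 = (b.a.a.0)\{b} → (no moves)
Trace ⟨b⟩ through Q, begin at {t0}:
  after b @ step 1: {t1}
  ✓ Q
Trace ⟨b⟩ through P, begin at {s0}:
  after b @ step 1: ∅  — P cannot continue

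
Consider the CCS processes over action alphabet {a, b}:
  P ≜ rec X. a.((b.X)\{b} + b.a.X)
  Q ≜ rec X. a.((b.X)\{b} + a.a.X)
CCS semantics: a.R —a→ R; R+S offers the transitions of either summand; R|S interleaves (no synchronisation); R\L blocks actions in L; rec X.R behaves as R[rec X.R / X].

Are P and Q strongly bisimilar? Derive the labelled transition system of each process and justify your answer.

P's transition system — 3 states:
  u0 = rec X. a.((b.X)\{b} + b.a.X) ⊢ --a--▸ u1
  u1 = (b.(rec X. a.((b.X)\{b} + b.a.X)))\{b} + b.a.(rec X. a.((b.X)\{b} + b.a.X)) ⊢ --b--▸ u2
  u2 = a.(rec X. a.((b.X)\{b} + b.a.X)) ⊢ --a--▸ u0
Q's transition system — 3 states:
  v0 = rec X. a.((b.X)\{b} + a.a.X) ⊢ --a--▸ v1
  v1 = (b.(rec X. a.((b.X)\{b} + a.a.X)))\{b} + a.a.(rec X. a.((b.X)\{b} + a.a.X)) ⊢ --a--▸ v2
  v2 = a.(rec X. a.((b.X)\{b} + a.a.X)) ⊢ --a--▸ v0
Coarsest stable partition (strong bisimilarity classes):
  B0 = {u0}
  B1 = {u1}
  B2 = {u2}
  B3 = {v0, v1, v2}
u0 ∈ B0, v0 ∈ B3 → different blocks

P ≁ Q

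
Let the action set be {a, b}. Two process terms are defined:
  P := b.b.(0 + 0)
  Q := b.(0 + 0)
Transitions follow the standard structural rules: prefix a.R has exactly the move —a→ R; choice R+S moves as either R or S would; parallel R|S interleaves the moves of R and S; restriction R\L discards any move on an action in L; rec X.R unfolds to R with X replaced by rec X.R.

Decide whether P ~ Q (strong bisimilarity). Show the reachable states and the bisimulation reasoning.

LTS(P): 3 reachable states
  s0 = b.b.(0 + 0) → --b--▸ s1
  s1 = b.(0 + 0) → --b--▸ s2
  s2 = 0 + 0 → stopped
LTS(Q): 2 reachable states
  t0 = b.(0 + 0) → --b--▸ t1
  t1 = 0 + 0 → stopped
Coarsest stable partition (strong bisimilarity classes):
  B0 = {s0}
  B1 = {s1, t0}
  B2 = {s2, t1}
s0 ∈ B0, t0 ∈ B1 → different blocks

not bisimilar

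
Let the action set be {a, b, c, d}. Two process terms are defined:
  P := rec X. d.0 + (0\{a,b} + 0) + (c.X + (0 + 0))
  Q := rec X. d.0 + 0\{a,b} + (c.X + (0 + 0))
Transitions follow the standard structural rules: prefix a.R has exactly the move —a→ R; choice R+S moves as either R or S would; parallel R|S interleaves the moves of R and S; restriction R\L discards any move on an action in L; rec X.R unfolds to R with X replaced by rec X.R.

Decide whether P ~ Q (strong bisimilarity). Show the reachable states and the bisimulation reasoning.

LTS(P): 2 reachable states
  p0 = rec X. d.0 + (0\{a,b} + 0) + (c.X + (0 + 0)) has moves —c→ p0, —d→ p1
  p1 = 0 has moves (no moves)
LTS(Q): 2 reachable states
  q0 = rec X. d.0 + 0\{a,b} + (c.X + (0 + 0)) has moves —c→ q0, —d→ q1
  q1 = 0 has moves (no moves)
Coarsest stable partition (strong bisimilarity classes):
  B0 = {p0, q0}
  B1 = {p1, q1}
p0 ∈ B0, q0 ∈ B0 → same block

P ~ Q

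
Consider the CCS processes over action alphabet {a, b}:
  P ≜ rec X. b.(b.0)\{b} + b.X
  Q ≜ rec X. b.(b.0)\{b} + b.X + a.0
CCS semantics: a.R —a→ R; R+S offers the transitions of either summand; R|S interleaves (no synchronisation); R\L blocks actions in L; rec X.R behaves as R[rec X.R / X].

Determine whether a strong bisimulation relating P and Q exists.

LTS(P): 2 reachable states
  s0 = rec X. b.(b.0)\{b} + b.X → —b→ s0, —b→ s1
  s1 = (b.0)\{b} → ∅
LTS(Q): 3 reachable states
  t0 = rec X. b.(b.0)\{b} + b.X + a.0 → —a→ t1, —b→ t0, —b→ t2
  t1 = 0 → ∅
  t2 = (b.0)\{b} → ∅
Partition-refinement fixed point:
  B0 = {s0}
  B1 = {s1, t1, t2}
  B2 = {t0}
s0 ∈ B0, t0 ∈ B2 → different blocks

P ≁ Q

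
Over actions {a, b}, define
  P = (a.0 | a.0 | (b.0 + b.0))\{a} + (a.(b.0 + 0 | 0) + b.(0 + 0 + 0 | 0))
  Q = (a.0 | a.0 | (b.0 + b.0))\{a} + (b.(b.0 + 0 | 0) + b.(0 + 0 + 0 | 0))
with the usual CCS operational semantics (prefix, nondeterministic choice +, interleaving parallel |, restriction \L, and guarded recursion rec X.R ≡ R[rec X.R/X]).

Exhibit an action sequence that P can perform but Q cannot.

Reachable graph of P (5 states):
  p0 = (a.0 | a.0 | (b.0 + b.0))\{a} + (a.(b.0 + 0 | 0) + b.(0 + 0 + 0 | 0)) has moves --a--▸ p1, --b--▸ p2, --b--▸ p3
  p1 = b.0 + 0 | 0 has moves --b--▸ p4
  p2 = (a.0 | a.0 | 0)\{a} has moves deadlocked
  p3 = 0 + 0 + 0 | 0 has moves deadlocked
  p4 = 0 has moves deadlocked
Reachable graph of Q (5 states):
  q0 = (a.0 | a.0 | (b.0 + b.0))\{a} + (b.(b.0 + 0 | 0) + b.(0 + 0 + 0 | 0)) has moves --b--▸ q1, --b--▸ q2, --b--▸ q3
  q1 = (a.0 | a.0 | 0)\{a} has moves deadlocked
  q2 = 0 + 0 + 0 | 0 has moves deadlocked
  q3 = b.0 + 0 | 0 has moves --b--▸ q4
  q4 = 0 has moves deadlocked
Executing a from P (initial set {p0}):
  after a @ step 1: {p1}
  — P admits the full trace.
Executing a from Q (initial set {q0}):
  after a @ step 1: ∅  — Q cannot continue

a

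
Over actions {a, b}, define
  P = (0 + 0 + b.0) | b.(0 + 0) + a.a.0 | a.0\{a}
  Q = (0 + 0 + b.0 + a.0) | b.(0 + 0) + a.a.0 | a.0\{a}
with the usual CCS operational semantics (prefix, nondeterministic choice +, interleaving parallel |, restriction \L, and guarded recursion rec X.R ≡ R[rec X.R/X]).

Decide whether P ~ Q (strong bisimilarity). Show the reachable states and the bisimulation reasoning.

Reachable graph of P (9 states):
  u0 = (0 + 0 + b.0) | b.(0 + 0) + a.a.0 | a.0\{a} has moves —a→ u1, —a→ u2, —b→ u3, —b→ u4
  u1 = a.0 | a.0\{a} has moves —a→ u5, —a→ u6
  u2 = a.a.0 | 0\{a} has moves —a→ u6
  u3 = (0 + 0 + b.0) | (0 + 0) has moves —b→ u7
  u4 = 0 | b.(0 + 0) has moves —b→ u7
  u5 = 0 | a.0\{a} has moves —a→ u8
  u6 = a.0 | 0\{a} has moves —a→ u8
  u7 = 0 | (0 + 0) has moves stopped
  u8 = 0 | 0\{a} has moves stopped
Reachable graph of Q (9 states):
  v0 = (0 + 0 + b.0 + a.0) | b.(0 + 0) + a.a.0 | a.0\{a} has moves —a→ v1, —a→ v2, —a→ v3, —b→ v1, —b→ v4
  v1 = 0 | b.(0 + 0) has moves —b→ v5
  v2 = a.0 | a.0\{a} has moves —a→ v6, —a→ v7
  v3 = a.a.0 | 0\{a} has moves —a→ v7
  v4 = (0 + 0 + b.0 + a.0) | (0 + 0) has moves —a→ v5, —b→ v5
  v5 = 0 | (0 + 0) has moves stopped
  v6 = 0 | a.0\{a} has moves —a→ v8
  v7 = a.0 | 0\{a} has moves —a→ v8
  v8 = 0 | 0\{a} has moves stopped
Coarsest stable partition (strong bisimilarity classes):
  B0 = {u0}
  B1 = {u3, u4, v1}
  B2 = {u7, u8, v5, v8}
  B3 = {u1, u2, v2, v3}
  B4 = {u5, u6, v6, v7}
  B5 = {v0}
  B6 = {v4}
u0 ∈ B0, v0 ∈ B5 → different blocks

P ≁ Q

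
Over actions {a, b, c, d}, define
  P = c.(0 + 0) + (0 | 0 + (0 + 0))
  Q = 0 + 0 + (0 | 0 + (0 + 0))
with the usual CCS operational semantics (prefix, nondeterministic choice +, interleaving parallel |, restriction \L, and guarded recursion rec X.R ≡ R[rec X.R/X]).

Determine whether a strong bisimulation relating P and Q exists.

Reachable graph of P (2 states):
  u0 = c.(0 + 0) + (0 | 0 + (0 + 0)) has moves --c--▸ u1
  u1 = 0 + 0 has moves (no moves)
Reachable graph of Q (1 states):
  v0 = 0 + 0 + (0 | 0 + (0 + 0)) has moves (no moves)
Partition-refinement fixed point:
  B0 = {u0}
  B1 = {u1, v0}
u0 ∈ B0, v0 ∈ B1 → different blocks

not bisimilar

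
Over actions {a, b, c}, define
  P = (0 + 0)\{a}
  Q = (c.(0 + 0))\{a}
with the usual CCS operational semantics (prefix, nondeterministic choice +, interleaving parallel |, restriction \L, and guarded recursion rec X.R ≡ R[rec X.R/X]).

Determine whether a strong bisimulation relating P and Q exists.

not bisimilar

P's transition system — 1 states:
  p0 = (0 + 0)\{a} → (no moves)
Q's transition system — 2 states:
  q0 = (c.(0 + 0))\{a} → -c-> q1
  q1 = (0 + 0)\{a} → (no moves)
Bisimilarity quotient blocks:
  B0 = {p0, q1}
  B1 = {q0}
p0 ∈ B0, q0 ∈ B1 → different blocks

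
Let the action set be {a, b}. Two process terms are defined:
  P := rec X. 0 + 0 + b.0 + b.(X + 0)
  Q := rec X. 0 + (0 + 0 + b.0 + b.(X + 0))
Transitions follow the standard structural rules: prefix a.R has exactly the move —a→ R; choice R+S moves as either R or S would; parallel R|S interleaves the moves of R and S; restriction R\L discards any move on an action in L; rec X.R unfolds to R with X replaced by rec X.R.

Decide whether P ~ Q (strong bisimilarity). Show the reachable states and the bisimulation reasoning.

P ~ Q

Reachable graph of P (3 states):
  m0 = rec X. 0 + 0 + b.0 + b.(X + 0) → —b→ m1, —b→ m2
  m1 = (rec X. 0 + 0 + b.0 + b.(X + 0)) + 0 → —b→ m1, —b→ m2
  m2 = 0 → deadlocked
Reachable graph of Q (3 states):
  n0 = rec X. 0 + (0 + 0 + b.0 + b.(X + 0)) → —b→ n1, —b→ n2
  n1 = (rec X. 0 + (0 + 0 + b.0 + b.(X + 0))) + 0 → —b→ n1, —b→ n2
  n2 = 0 → deadlocked
Coarsest stable partition (strong bisimilarity classes):
  B0 = {m0, m1, n0, n1}
  B1 = {m2, n2}
m0 ∈ B0, n0 ∈ B0 → same block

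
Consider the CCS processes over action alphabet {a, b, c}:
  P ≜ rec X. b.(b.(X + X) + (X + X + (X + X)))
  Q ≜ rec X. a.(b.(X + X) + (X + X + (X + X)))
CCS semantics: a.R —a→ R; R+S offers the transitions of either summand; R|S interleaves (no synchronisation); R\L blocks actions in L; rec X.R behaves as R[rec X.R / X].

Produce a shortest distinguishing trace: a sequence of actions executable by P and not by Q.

Reachable graph of P (3 states):
  u0 = rec X. b.(b.(X + X) + (X + X + (X + X))) → =b=> u1
  u1 = b.((rec X. b.(b.(X + X) + (X + X + (X + X)))) + (rec X. b.(b.(X + X) + (X + X + (X + X))))) + ((rec X. b.(b.(X + X) + (X + X + (X + X)))) + (rec X. b.(b.(X + X) + (X + X + (X + X)))) + ((rec X. b.(b.(X + X) + (X + X + (X + X)))) + (rec X. b.(b.(X + X) + (X + X + (X + X)))))) → =b=> u1, =b=> u2
  u2 = (rec X. b.(b.(X + X) + (X + X + (X + X)))) + (rec X. b.(b.(X + X) + (X + X + (X + X)))) → =b=> u1
Reachable graph of Q (3 states):
  v0 = rec X. a.(b.(X + X) + (X + X + (X + X))) → =a=> v1
  v1 = b.((rec X. a.(b.(X + X) + (X + X + (X + X)))) + (rec X. a.(b.(X + X) + (X + X + (X + X))))) + ((rec X. a.(b.(X + X) + (X + X + (X + X)))) + (rec X. a.(b.(X + X) + (X + X + (X + X)))) + ((rec X. a.(b.(X + X) + (X + X + (X + X)))) + (rec X. a.(b.(X + X) + (X + X + (X + X)))))) → =a=> v1, =b=> v2
  v2 = (rec X. a.(b.(X + X) + (X + X + (X + X)))) + (rec X. a.(b.(X + X) + (X + X + (X + X)))) → =a=> v1
Run σ = ⟨b⟩ on P: start {u0}
  [1] b ⇒ {u1}
  ✓ P
Run σ = ⟨b⟩ on Q: start {v0}
  [1] b ⇒ ∅ (Q stuck)

b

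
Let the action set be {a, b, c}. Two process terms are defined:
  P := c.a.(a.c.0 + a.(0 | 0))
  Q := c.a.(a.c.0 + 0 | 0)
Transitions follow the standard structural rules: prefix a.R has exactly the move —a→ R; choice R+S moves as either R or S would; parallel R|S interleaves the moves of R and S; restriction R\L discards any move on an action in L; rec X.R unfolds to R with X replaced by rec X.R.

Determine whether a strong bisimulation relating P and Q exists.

P's transition system — 6 states:
  u0 = c.a.(a.c.0 + a.(0 | 0)) → -c-> u1
  u1 = a.(a.c.0 + a.(0 | 0)) → -a-> u2
  u2 = a.c.0 + a.(0 | 0) → -a-> u3, -a-> u4
  u3 = 0 | 0 → deadlocked
  u4 = c.0 → -c-> u5
  u5 = 0 → deadlocked
Q's transition system — 5 states:
  v0 = c.a.(a.c.0 + 0 | 0) → -c-> v1
  v1 = a.(a.c.0 + 0 | 0) → -a-> v2
  v2 = a.c.0 + 0 | 0 → -a-> v3
  v3 = c.0 → -c-> v4
  v4 = 0 → deadlocked
Partition-refinement fixed point:
  B0 = {u0}
  B1 = {u1}
  B2 = {u2}
  B3 = {u3, u5, v4}
  B4 = {u4, v3}
  B5 = {v0}
  B6 = {v1}
  B7 = {v2}
u0 ∈ B0, v0 ∈ B5 → different blocks

P ≁ Q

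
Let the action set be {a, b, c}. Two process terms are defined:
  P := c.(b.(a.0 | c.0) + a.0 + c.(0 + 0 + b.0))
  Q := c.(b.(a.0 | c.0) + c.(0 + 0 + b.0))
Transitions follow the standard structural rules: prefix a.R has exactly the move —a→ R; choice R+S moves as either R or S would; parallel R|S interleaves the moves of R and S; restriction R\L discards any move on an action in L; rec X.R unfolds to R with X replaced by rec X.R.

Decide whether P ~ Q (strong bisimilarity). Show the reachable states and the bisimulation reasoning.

LTS(P): 8 reachable states
  s0 = c.(b.(a.0 | c.0) + a.0 + c.(0 + 0 + b.0)) has moves ··c··> s1
  s1 = b.(a.0 | c.0) + a.0 + c.(0 + 0 + b.0) has moves ··a··> s2, ··b··> s3, ··c··> s4
  s2 = 0 has moves ·
  s3 = a.0 | c.0 has moves ··a··> s5, ··c··> s6
  s4 = 0 + 0 + b.0 has moves ··b··> s2
  s5 = 0 | c.0 has moves ··c··> s7
  s6 = a.0 | 0 has moves ··a··> s7
  s7 = 0 | 0 has moves ·
LTS(Q): 8 reachable states
  t0 = c.(b.(a.0 | c.0) + c.(0 + 0 + b.0)) has moves ··c··> t1
  t1 = b.(a.0 | c.0) + c.(0 + 0 + b.0) has moves ··b··> t2, ··c··> t3
  t2 = a.0 | c.0 has moves ··a··> t4, ··c··> t5
  t3 = 0 + 0 + b.0 has moves ··b··> t6
  t4 = 0 | c.0 has moves ··c··> t7
  t5 = a.0 | 0 has moves ··a··> t7
  t6 = 0 has moves ·
  t7 = 0 | 0 has moves ·
Partition-refinement fixed point:
  B0 = {s0}
  B1 = {s1}
  B2 = {s2, s7, t6, t7}
  B3 = {s3, t2}
  B4 = {s6, t5}
  B5 = {s5, t4}
  B6 = {s4, t3}
  B7 = {t0}
  B8 = {t1}
s0 ∈ B0, t0 ∈ B7 → different blocks

not bisimilar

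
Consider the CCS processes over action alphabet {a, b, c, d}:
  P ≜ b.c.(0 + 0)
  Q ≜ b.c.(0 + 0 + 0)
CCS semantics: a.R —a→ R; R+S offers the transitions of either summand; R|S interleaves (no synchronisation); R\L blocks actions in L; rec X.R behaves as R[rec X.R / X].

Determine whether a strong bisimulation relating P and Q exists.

P's transition system — 3 states:
  m0 = b.c.(0 + 0) → —b→ m1
  m1 = c.(0 + 0) → —c→ m2
  m2 = 0 + 0 → deadlocked
Q's transition system — 3 states:
  n0 = b.c.(0 + 0 + 0) → —b→ n1
  n1 = c.(0 + 0 + 0) → —c→ n2
  n2 = 0 + 0 + 0 → deadlocked
Coarsest stable partition (strong bisimilarity classes):
  B0 = {m0, n0}
  B1 = {m1, n1}
  B2 = {m2, n2}
m0 ∈ B0, n0 ∈ B0 → same block

YES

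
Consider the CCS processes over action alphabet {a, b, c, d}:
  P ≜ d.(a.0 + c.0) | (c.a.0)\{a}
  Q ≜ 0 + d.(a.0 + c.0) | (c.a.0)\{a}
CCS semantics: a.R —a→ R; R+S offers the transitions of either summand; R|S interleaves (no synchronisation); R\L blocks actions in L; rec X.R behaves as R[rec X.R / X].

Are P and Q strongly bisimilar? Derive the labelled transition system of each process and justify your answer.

Reachable graph of P (6 states):
  p0 = d.(a.0 + c.0) | (c.a.0)\{a} has moves =c=> p1, =d=> p2
  p1 = d.(a.0 + c.0) | (a.0)\{a} has moves =d=> p3
  p2 = (a.0 + c.0) | (c.a.0)\{a} has moves =a=> p4, =c=> p3, =c=> p4
  p3 = (a.0 + c.0) | (a.0)\{a} has moves =a=> p5, =c=> p5
  p4 = 0 | (c.a.0)\{a} has moves =c=> p5
  p5 = 0 | (a.0)\{a} has moves (no moves)
Reachable graph of Q (6 states):
  q0 = 0 + d.(a.0 + c.0) | (c.a.0)\{a} has moves =c=> q1, =d=> q2
  q1 = d.(a.0 + c.0) | (a.0)\{a} has moves =d=> q3
  q2 = (a.0 + c.0) | (c.a.0)\{a} has moves =a=> q4, =c=> q3, =c=> q4
  q3 = (a.0 + c.0) | (a.0)\{a} has moves =a=> q5, =c=> q5
  q4 = 0 | (c.a.0)\{a} has moves =c=> q5
  q5 = 0 | (a.0)\{a} has moves (no moves)
Partition-refinement fixed point:
  B0 = {p0, q0}
  B1 = {p2, q2}
  B2 = {p4, q4}
  B3 = {p5, q5}
  B4 = {p3, q3}
  B5 = {p1, q1}
p0 ∈ B0, q0 ∈ B0 → same block

bisimilar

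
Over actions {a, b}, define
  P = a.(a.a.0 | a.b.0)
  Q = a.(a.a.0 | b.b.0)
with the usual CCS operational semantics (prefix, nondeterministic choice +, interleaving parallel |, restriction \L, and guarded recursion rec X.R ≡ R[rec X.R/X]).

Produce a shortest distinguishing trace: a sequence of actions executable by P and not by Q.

aaaa

P's transition system — 10 states:
  s0 = a.(a.a.0 | a.b.0) ⊢ -a-> s1
  s1 = a.a.0 | a.b.0 ⊢ -a-> s2, -a-> s3
  s2 = a.0 | a.b.0 ⊢ -a-> s4, -a-> s5
  s3 = a.a.0 | b.0 ⊢ -a-> s5, -b-> s6
  s4 = 0 | a.b.0 ⊢ -a-> s7
  s5 = a.0 | b.0 ⊢ -a-> s7, -b-> s8
  s6 = a.a.0 | 0 ⊢ -a-> s8
  s7 = 0 | b.0 ⊢ -b-> s9
  s8 = a.0 | 0 ⊢ -a-> s9
  s9 = 0 | 0 ⊢ ·
Q's transition system — 10 states:
  t0 = a.(a.a.0 | b.b.0) ⊢ -a-> t1
  t1 = a.a.0 | b.b.0 ⊢ -a-> t2, -b-> t3
  t2 = a.0 | b.b.0 ⊢ -a-> t4, -b-> t5
  t3 = a.a.0 | b.0 ⊢ -a-> t5, -b-> t6
  t4 = 0 | b.b.0 ⊢ -b-> t7
  t5 = a.0 | b.0 ⊢ -a-> t7, -b-> t8
  t6 = a.a.0 | 0 ⊢ -a-> t8
  t7 = 0 | b.0 ⊢ -b-> t9
  t8 = a.0 | 0 ⊢ -a-> t9
  t9 = 0 | 0 ⊢ ·
Run σ = ⟨aaaa⟩ on P: start {s0}
  step 1 (a): {s1}
  step 2 (a): {s2, s3}
  step 3 (a): {s4, s5}
  step 4 (a): {s7}
  ✓ P
Run σ = ⟨aaaa⟩ on Q: start {t0}
  step 1 (a): {t1}
  step 2 (a): {t2}
  step 3 (a): {t4}
  step 4 (a): ∅  — Q cannot continue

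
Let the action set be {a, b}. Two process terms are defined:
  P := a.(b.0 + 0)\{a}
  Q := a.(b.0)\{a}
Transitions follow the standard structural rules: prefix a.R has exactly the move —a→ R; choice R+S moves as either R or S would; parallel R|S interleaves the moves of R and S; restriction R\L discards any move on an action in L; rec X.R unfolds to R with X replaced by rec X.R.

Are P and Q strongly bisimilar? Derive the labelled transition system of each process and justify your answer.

YES

LTS(P): 3 reachable states
  p0 = a.(b.0 + 0)\{a} | -a-> p1
  p1 = (b.0 + 0)\{a} | -b-> p2
  p2 = 0\{a} | deadlocked
LTS(Q): 3 reachable states
  q0 = a.(b.0)\{a} | -a-> q1
  q1 = (b.0)\{a} | -b-> q2
  q2 = 0\{a} | deadlocked
Bisimilarity quotient blocks:
  B0 = {p0, q0}
  B1 = {p1, q1}
  B2 = {p2, q2}
p0 ∈ B0, q0 ∈ B0 → same block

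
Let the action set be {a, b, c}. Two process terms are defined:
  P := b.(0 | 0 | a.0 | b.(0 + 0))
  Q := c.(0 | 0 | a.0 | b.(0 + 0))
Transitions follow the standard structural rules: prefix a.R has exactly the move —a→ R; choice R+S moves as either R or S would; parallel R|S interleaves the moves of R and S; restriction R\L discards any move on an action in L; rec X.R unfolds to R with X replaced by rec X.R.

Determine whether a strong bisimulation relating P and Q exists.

P's transition system — 5 states:
  s0 = b.(0 | 0 | a.0 | b.(0 + 0)) has moves —b→ s1
  s1 = 0 | 0 | a.0 | b.(0 + 0) has moves —a→ s2, —b→ s3
  s2 = 0 | 0 | 0 | b.(0 + 0) has moves —b→ s4
  s3 = 0 | 0 | a.0 | (0 + 0) has moves —a→ s4
  s4 = 0 | 0 | 0 | (0 + 0) has moves ∅
Q's transition system — 5 states:
  t0 = c.(0 | 0 | a.0 | b.(0 + 0)) has moves —c→ t1
  t1 = 0 | 0 | a.0 | b.(0 + 0) has moves —a→ t2, —b→ t3
  t2 = 0 | 0 | 0 | b.(0 + 0) has moves —b→ t4
  t3 = 0 | 0 | a.0 | (0 + 0) has moves —a→ t4
  t4 = 0 | 0 | 0 | (0 + 0) has moves ∅
Coarsest stable partition (strong bisimilarity classes):
  B0 = {s0}
  B1 = {s1, t1}
  B2 = {s2, t2}
  B3 = {s4, t4}
  B4 = {s3, t3}
  B5 = {t0}
s0 ∈ B0, t0 ∈ B5 → different blocks

NO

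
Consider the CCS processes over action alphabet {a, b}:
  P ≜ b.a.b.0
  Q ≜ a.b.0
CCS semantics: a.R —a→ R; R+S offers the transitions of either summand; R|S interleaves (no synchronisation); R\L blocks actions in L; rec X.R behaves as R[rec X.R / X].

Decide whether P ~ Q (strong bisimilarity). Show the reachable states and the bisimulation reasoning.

not bisimilar

LTS(P): 4 reachable states
  p0 = b.a.b.0 has moves -b-> p1
  p1 = a.b.0 has moves -a-> p2
  p2 = b.0 has moves -b-> p3
  p3 = 0 has moves deadlocked
LTS(Q): 3 reachable states
  q0 = a.b.0 has moves -a-> q1
  q1 = b.0 has moves -b-> q2
  q2 = 0 has moves deadlocked
Partition-refinement fixed point:
  B0 = {p0}
  B1 = {p1, q0}
  B2 = {p2, q1}
  B3 = {p3, q2}
p0 ∈ B0, q0 ∈ B1 → different blocks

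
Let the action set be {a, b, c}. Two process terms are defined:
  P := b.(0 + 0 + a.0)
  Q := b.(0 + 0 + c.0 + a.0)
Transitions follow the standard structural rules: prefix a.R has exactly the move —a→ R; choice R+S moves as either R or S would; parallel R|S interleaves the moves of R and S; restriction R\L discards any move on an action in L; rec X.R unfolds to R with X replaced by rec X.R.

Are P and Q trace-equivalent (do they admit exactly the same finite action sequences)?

NO — witness ⟨bc⟩

Reachable graph of P (3 states):
  u0 = b.(0 + 0 + a.0) ⊢ ··b··> u1
  u1 = 0 + 0 + a.0 ⊢ ··a··> u2
  u2 = 0 ⊢ stopped
Reachable graph of Q (3 states):
  v0 = b.(0 + 0 + c.0 + a.0) ⊢ ··b··> v1
  v1 = 0 + 0 + c.0 + a.0 ⊢ ··a··> v2, ··c··> v2
  v2 = 0 ⊢ stopped
Run σ = ⟨bc⟩ on Q: start {v0}
  after b @ step 1: {v1}
  after c @ step 2: {v2}
  Q completes σ.
Run σ = ⟨bc⟩ on P: start {u0}
  after b @ step 1: {u1}
  after c @ step 2: no successor for P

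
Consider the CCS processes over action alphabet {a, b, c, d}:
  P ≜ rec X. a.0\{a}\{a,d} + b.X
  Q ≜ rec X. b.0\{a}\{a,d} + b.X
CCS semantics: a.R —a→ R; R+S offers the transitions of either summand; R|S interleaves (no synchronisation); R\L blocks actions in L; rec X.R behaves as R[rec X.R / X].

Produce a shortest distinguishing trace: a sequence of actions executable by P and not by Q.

a

Reachable graph of P (2 states):
  m0 = rec X. a.0\{a}\{a,d} + b.X ⊢ -a-> m1, -b-> m0
  m1 = 0\{a}\{a,d} ⊢ ·
Reachable graph of Q (2 states):
  n0 = rec X. b.0\{a}\{a,d} + b.X ⊢ -b-> n0, -b-> n1
  n1 = 0\{a}\{a,d} ⊢ ·
Trace ⟨a⟩ through P, begin at {m0}:
  step 1 (a): {m1}
  ✓ P
Trace ⟨a⟩ through Q, begin at {n0}:
  step 1 (a): ∅  — Q cannot continue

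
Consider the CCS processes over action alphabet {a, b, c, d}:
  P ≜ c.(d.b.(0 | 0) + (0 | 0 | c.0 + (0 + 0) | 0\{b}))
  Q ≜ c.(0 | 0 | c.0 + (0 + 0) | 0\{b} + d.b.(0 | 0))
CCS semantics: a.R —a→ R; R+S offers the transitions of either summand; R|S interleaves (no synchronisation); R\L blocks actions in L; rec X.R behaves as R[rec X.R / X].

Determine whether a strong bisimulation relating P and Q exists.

Reachable graph of P (5 states):
  p0 = c.(d.b.(0 | 0) + (0 | 0 | c.0 + (0 + 0) | 0\{b})) | -c-> p1
  p1 = d.b.(0 | 0) + (0 | 0 | c.0 + (0 + 0) | 0\{b}) | -c-> p2, -d-> p3
  p2 = 0 | 0 | 0 | ·
  p3 = b.(0 | 0) | -b-> p4
  p4 = 0 | 0 | ·
Reachable graph of Q (5 states):
  q0 = c.(0 | 0 | c.0 + (0 + 0) | 0\{b} + d.b.(0 | 0)) | -c-> q1
  q1 = 0 | 0 | c.0 + (0 + 0) | 0\{b} + d.b.(0 | 0) | -c-> q2, -d-> q3
  q2 = 0 | 0 | 0 | ·
  q3 = b.(0 | 0) | -b-> q4
  q4 = 0 | 0 | ·
Partition-refinement fixed point:
  B0 = {p0, q0}
  B1 = {p1, q1}
  B2 = {p2, p4, q2, q4}
  B3 = {p3, q3}
p0 ∈ B0, q0 ∈ B0 → same block

YES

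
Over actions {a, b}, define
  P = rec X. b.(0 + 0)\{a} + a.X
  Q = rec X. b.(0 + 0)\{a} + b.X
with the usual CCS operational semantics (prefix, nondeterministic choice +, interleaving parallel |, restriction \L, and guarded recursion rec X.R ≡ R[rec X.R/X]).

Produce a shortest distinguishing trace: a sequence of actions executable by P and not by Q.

LTS(P): 2 reachable states
  u0 = rec X. b.(0 + 0)\{a} + a.X ⊢ ··a··> u0, ··b··> u1
  u1 = (0 + 0)\{a} ⊢ ·
LTS(Q): 2 reachable states
  v0 = rec X. b.(0 + 0)\{a} + b.X ⊢ ··b··> v0, ··b··> v1
  v1 = (0 + 0)\{a} ⊢ ·
Trace ⟨a⟩ through P, begin at {u0}:
  step 1 (a): {u0}
  P completes σ.
Trace ⟨a⟩ through Q, begin at {v0}:
  step 1 (a): no successor for Q

a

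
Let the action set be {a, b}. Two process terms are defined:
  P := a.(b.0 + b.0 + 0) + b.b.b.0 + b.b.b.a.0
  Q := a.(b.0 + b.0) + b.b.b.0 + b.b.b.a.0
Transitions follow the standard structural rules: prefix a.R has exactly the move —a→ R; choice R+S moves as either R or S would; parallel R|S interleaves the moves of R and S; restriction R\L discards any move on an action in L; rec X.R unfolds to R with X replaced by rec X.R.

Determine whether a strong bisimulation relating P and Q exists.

P's transition system — 8 states:
  p0 = a.(b.0 + b.0 + 0) + b.b.b.0 + b.b.b.a.0 has moves —a→ p1, —b→ p2, —b→ p3
  p1 = b.0 + b.0 + 0 has moves —b→ p4
  p2 = b.b.0 has moves —b→ p5
  p3 = b.b.a.0 has moves —b→ p6
  p4 = 0 has moves stopped
  p5 = b.0 has moves —b→ p4
  p6 = b.a.0 has moves —b→ p7
  p7 = a.0 has moves —a→ p4
Q's transition system — 8 states:
  q0 = a.(b.0 + b.0) + b.b.b.0 + b.b.b.a.0 has moves —a→ q1, —b→ q2, —b→ q3
  q1 = b.0 + b.0 has moves —b→ q4
  q2 = b.b.0 has moves —b→ q5
  q3 = b.b.a.0 has moves —b→ q6
  q4 = 0 has moves stopped
  q5 = b.0 has moves —b→ q4
  q6 = b.a.0 has moves —b→ q7
  q7 = a.0 has moves —a→ q4
Partition-refinement fixed point:
  B0 = {p0, q0}
  B1 = {p2, q2}
  B2 = {p1, p5, q1, q5}
  B3 = {p4, q4}
  B4 = {p3, q3}
  B5 = {p6, q6}
  B6 = {p7, q7}
p0 ∈ B0, q0 ∈ B0 → same block

bisimilar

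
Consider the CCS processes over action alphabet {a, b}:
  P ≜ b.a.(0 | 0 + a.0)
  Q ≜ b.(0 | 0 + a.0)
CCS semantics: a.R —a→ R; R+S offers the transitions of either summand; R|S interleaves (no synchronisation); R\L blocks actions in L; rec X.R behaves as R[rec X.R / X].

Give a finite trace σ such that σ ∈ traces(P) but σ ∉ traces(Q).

baa

Reachable graph of P (4 states):
  s0 = b.a.(0 | 0 + a.0) :: -b-> s1
  s1 = a.(0 | 0 + a.0) :: -a-> s2
  s2 = 0 | 0 + a.0 :: -a-> s3
  s3 = 0 :: stopped
Reachable graph of Q (3 states):
  t0 = b.(0 | 0 + a.0) :: -b-> t1
  t1 = 0 | 0 + a.0 :: -a-> t2
  t2 = 0 :: stopped
Run σ = ⟨baa⟩ on P: start {s0}
  after b @ step 1: {s1}
  after a @ step 2: {s2}
  after a @ step 3: {s3}
  — P admits the full trace.
Run σ = ⟨baa⟩ on Q: start {t0}
  after b @ step 1: {t1}
  after a @ step 2: {t2}
  after a @ step 3: ∅ (Q stuck)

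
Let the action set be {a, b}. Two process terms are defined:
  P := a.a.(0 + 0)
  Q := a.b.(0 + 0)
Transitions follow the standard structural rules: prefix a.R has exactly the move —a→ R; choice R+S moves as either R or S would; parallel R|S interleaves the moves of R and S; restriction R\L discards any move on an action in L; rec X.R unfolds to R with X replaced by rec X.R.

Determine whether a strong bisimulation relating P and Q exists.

P's transition system — 3 states:
  u0 = a.a.(0 + 0) → -a-> u1
  u1 = a.(0 + 0) → -a-> u2
  u2 = 0 + 0 → stopped
Q's transition system — 3 states:
  v0 = a.b.(0 + 0) → -a-> v1
  v1 = b.(0 + 0) → -b-> v2
  v2 = 0 + 0 → stopped
Coarsest stable partition (strong bisimilarity classes):
  B0 = {u0}
  B1 = {u1}
  B2 = {u2, v2}
  B3 = {v0}
  B4 = {v1}
u0 ∈ B0, v0 ∈ B3 → different blocks

P ≁ Q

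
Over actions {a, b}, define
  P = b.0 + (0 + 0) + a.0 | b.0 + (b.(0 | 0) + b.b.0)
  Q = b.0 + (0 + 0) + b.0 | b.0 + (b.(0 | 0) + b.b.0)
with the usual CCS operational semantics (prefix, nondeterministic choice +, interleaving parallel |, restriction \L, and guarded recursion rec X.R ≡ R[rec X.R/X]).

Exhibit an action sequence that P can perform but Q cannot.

Reachable graph of P (6 states):
  p0 = b.0 + (0 + 0) + a.0 | b.0 + (b.(0 | 0) + b.b.0) has moves --a--▸ p1, --b--▸ p2, --b--▸ p3, --b--▸ p4, --b--▸ p5
  p1 = 0 | b.0 has moves --b--▸ p3
  p2 = 0 has moves deadlocked
  p3 = 0 | 0 has moves deadlocked
  p4 = a.0 | 0 has moves --a--▸ p3
  p5 = b.0 has moves --b--▸ p2
Reachable graph of Q (6 states):
  q0 = b.0 + (0 + 0) + b.0 | b.0 + (b.(0 | 0) + b.b.0) has moves --b--▸ q1, --b--▸ q2, --b--▸ q3, --b--▸ q4, --b--▸ q5
  q1 = 0 has moves deadlocked
  q2 = 0 | 0 has moves deadlocked
  q3 = 0 | b.0 has moves --b--▸ q2
  q4 = b.0 has moves --b--▸ q1
  q5 = b.0 | 0 has moves --b--▸ q2
Trace ⟨a⟩ through P, begin at {p0}:
  after a @ step 1: {p1}
  P completes σ.
Trace ⟨a⟩ through Q, begin at {q0}:
  after a @ step 1: ∅ (Q stuck)

a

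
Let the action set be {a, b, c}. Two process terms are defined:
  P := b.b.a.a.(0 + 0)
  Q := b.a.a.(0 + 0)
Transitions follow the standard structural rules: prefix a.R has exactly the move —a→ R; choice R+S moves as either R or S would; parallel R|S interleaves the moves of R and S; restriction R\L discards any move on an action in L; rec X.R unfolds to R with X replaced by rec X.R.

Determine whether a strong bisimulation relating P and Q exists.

LTS(P): 5 reachable states
  s0 = b.b.a.a.(0 + 0) :: -b-> s1
  s1 = b.a.a.(0 + 0) :: -b-> s2
  s2 = a.a.(0 + 0) :: -a-> s3
  s3 = a.(0 + 0) :: -a-> s4
  s4 = 0 + 0 :: deadlocked
LTS(Q): 4 reachable states
  t0 = b.a.a.(0 + 0) :: -b-> t1
  t1 = a.a.(0 + 0) :: -a-> t2
  t2 = a.(0 + 0) :: -a-> t3
  t3 = 0 + 0 :: deadlocked
Coarsest stable partition (strong bisimilarity classes):
  B0 = {s0}
  B1 = {s1, t0}
  B2 = {s2, t1}
  B3 = {s3, t2}
  B4 = {s4, t3}
s0 ∈ B0, t0 ∈ B1 → different blocks

P ≁ Q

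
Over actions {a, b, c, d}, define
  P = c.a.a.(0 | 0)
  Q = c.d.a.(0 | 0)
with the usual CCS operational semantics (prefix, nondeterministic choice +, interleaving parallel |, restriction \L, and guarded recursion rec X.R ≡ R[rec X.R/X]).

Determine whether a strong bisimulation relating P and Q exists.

P's transition system — 4 states:
  p0 = c.a.a.(0 | 0) has moves -c-> p1
  p1 = a.a.(0 | 0) has moves -a-> p2
  p2 = a.(0 | 0) has moves -a-> p3
  p3 = 0 | 0 has moves deadlocked
Q's transition system — 4 states:
  q0 = c.d.a.(0 | 0) has moves -c-> q1
  q1 = d.a.(0 | 0) has moves -d-> q2
  q2 = a.(0 | 0) has moves -a-> q3
  q3 = 0 | 0 has moves deadlocked
Partition-refinement fixed point:
  B0 = {p0}
  B1 = {p1}
  B2 = {p2, q2}
  B3 = {p3, q3}
  B4 = {q0}
  B5 = {q1}
p0 ∈ B0, q0 ∈ B4 → different blocks

NO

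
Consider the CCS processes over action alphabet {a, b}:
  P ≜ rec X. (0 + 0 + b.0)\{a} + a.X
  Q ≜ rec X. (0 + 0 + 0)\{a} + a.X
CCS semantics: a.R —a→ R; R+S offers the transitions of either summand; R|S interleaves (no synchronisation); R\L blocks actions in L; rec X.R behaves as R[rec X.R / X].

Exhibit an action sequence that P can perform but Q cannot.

b

LTS(P): 2 reachable states
  m0 = rec X. (0 + 0 + b.0)\{a} + a.X → —a→ m0, —b→ m1
  m1 = 0\{a} → stopped
LTS(Q): 1 reachable states
  n0 = rec X. (0 + 0 + 0)\{a} + a.X → —a→ n0
Run σ = ⟨b⟩ on P: start {m0}
  after b @ step 1: {m1}
  ✓ P
Run σ = ⟨b⟩ on Q: start {n0}
  after b @ step 1: ∅ (Q stuck)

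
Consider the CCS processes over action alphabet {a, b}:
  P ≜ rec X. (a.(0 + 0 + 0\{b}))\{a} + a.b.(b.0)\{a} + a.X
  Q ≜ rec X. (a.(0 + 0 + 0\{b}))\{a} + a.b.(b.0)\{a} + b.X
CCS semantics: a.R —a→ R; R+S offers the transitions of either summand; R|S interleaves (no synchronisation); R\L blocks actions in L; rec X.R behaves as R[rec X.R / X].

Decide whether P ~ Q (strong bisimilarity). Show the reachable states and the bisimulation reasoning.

not bisimilar

P's transition system — 4 states:
  s0 = rec X. (a.(0 + 0 + 0\{b}))\{a} + a.b.(b.0)\{a} + a.X has moves —a→ s0, —a→ s1
  s1 = b.(b.0)\{a} has moves —b→ s2
  s2 = (b.0)\{a} has moves —b→ s3
  s3 = 0\{a} has moves ∅
Q's transition system — 4 states:
  t0 = rec X. (a.(0 + 0 + 0\{b}))\{a} + a.b.(b.0)\{a} + b.X has moves —a→ t1, —b→ t0
  t1 = b.(b.0)\{a} has moves —b→ t2
  t2 = (b.0)\{a} has moves —b→ t3
  t3 = 0\{a} has moves ∅
Bisimilarity quotient blocks:
  B0 = {s0}
  B1 = {s1, t1}
  B2 = {s2, t2}
  B3 = {s3, t3}
  B4 = {t0}
s0 ∈ B0, t0 ∈ B4 → different blocks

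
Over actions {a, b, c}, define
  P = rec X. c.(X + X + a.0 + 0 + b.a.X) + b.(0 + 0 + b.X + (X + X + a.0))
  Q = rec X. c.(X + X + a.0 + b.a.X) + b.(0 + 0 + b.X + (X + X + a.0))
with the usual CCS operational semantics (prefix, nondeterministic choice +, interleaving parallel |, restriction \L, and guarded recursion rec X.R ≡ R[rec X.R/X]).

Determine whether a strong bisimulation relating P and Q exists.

P ~ Q

P's transition system — 5 states:
  s0 = rec X. c.(X + X + a.0 + 0 + b.a.X) + b.(0 + 0 + b.X + (X + X + a.0)) → ··b··> s1, ··c··> s2
  s1 = 0 + 0 + b.(rec X. c.(X + X + a.0 + 0 + b.a.X) + b.(0 + 0 + b.X + (X + X + a.0))) + ((rec X. c.(X + X + a.0 + 0 + b.a.X) + b.(0 + 0 + b.X + (X + X + a.0))) + (rec X. c.(X + X + a.0 + 0 + b.a.X) + b.(0 + 0 + b.X + (X + X + a.0))) + a.0) → ··a··> s3, ··b··> s0, ··b··> s1, ··c··> s2
  s2 = (rec X. c.(X + X + a.0 + 0 + b.a.X) + b.(0 + 0 + b.X + (X + X + a.0))) + (rec X. c.(X + X + a.0 + 0 + b.a.X) + b.(0 + 0 + b.X + (X + X + a.0))) + a.0 + 0 + b.a.(rec X. c.(X + X + a.0 + 0 + b.a.X) + b.(0 + 0 + b.X + (X + X + a.0))) → ··a··> s3, ··b··> s1, ··b··> s4, ··c··> s2
  s3 = 0 → deadlocked
  s4 = a.(rec X. c.(X + X + a.0 + 0 + b.a.X) + b.(0 + 0 + b.X + (X + X + a.0))) → ··a··> s0
Q's transition system — 5 states:
  t0 = rec X. c.(X + X + a.0 + b.a.X) + b.(0 + 0 + b.X + (X + X + a.0)) → ··b··> t1, ··c··> t2
  t1 = 0 + 0 + b.(rec X. c.(X + X + a.0 + b.a.X) + b.(0 + 0 + b.X + (X + X + a.0))) + ((rec X. c.(X + X + a.0 + b.a.X) + b.(0 + 0 + b.X + (X + X + a.0))) + (rec X. c.(X + X + a.0 + b.a.X) + b.(0 + 0 + b.X + (X + X + a.0))) + a.0) → ··a··> t3, ··b··> t0, ··b··> t1, ··c··> t2
  t2 = (rec X. c.(X + X + a.0 + b.a.X) + b.(0 + 0 + b.X + (X + X + a.0))) + (rec X. c.(X + X + a.0 + b.a.X) + b.(0 + 0 + b.X + (X + X + a.0))) + a.0 + b.a.(rec X. c.(X + X + a.0 + b.a.X) + b.(0 + 0 + b.X + (X + X + a.0))) → ··a··> t3, ··b··> t1, ··b··> t4, ··c··> t2
  t3 = 0 → deadlocked
  t4 = a.(rec X. c.(X + X + a.0 + b.a.X) + b.(0 + 0 + b.X + (X + X + a.0))) → ··a··> t0
Partition-refinement fixed point:
  B0 = {s0, t0}
  B1 = {s2, t2}
  B2 = {s3, t3}
  B3 = {s4, t4}
  B4 = {s1, t1}
s0 ∈ B0, t0 ∈ B0 → same block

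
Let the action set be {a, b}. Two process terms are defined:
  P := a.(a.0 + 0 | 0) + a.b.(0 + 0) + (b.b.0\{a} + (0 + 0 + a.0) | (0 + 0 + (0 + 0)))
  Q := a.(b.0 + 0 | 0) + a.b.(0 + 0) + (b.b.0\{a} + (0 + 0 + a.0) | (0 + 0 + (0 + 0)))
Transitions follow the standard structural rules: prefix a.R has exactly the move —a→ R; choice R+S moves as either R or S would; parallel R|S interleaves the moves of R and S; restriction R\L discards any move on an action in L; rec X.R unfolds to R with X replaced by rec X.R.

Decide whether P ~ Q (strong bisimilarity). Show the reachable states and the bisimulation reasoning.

LTS(P): 8 reachable states
  u0 = a.(a.0 + 0 | 0) + a.b.(0 + 0) + (b.b.0\{a} + (0 + 0 + a.0) | (0 + 0 + (0 + 0))) has moves =a=> u1, =a=> u2, =a=> u3, =b=> u4
  u1 = 0 | (0 + 0 + (0 + 0)) has moves ∅
  u2 = a.0 + 0 | 0 has moves =a=> u5
  u3 = b.(0 + 0) has moves =b=> u6
  u4 = b.0\{a} has moves =b=> u7
  u5 = 0 has moves ∅
  u6 = 0 + 0 has moves ∅
  u7 = 0\{a} has moves ∅
LTS(Q): 8 reachable states
  v0 = a.(b.0 + 0 | 0) + a.b.(0 + 0) + (b.b.0\{a} + (0 + 0 + a.0) | (0 + 0 + (0 + 0))) has moves =a=> v1, =a=> v2, =a=> v3, =b=> v4
  v1 = 0 | (0 + 0 + (0 + 0)) has moves ∅
  v2 = b.(0 + 0) has moves =b=> v5
  v3 = b.0 + 0 | 0 has moves =b=> v6
  v4 = b.0\{a} has moves =b=> v7
  v5 = 0 + 0 has moves ∅
  v6 = 0 has moves ∅
  v7 = 0\{a} has moves ∅
Bisimilarity quotient blocks:
  B0 = {u0}
  B1 = {u2}
  B2 = {u1, u5, u6, u7, v1, v5, v6, v7}
  B3 = {u3, u4, v2, v3, v4}
  B4 = {v0}
u0 ∈ B0, v0 ∈ B4 → different blocks

P ≁ Q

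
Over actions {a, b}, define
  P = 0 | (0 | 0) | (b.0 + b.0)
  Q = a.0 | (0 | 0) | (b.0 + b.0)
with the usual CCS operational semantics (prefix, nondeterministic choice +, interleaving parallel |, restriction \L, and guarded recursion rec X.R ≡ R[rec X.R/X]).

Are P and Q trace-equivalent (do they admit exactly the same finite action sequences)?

trace-distinct — witness ⟨a⟩

Reachable graph of P (2 states):
  p0 = 0 | (0 | 0) | (b.0 + b.0) ⊢ --b--▸ p1
  p1 = 0 | (0 | 0) | 0 ⊢ deadlocked
Reachable graph of Q (4 states):
  q0 = a.0 | (0 | 0) | (b.0 + b.0) ⊢ --a--▸ q1, --b--▸ q2
  q1 = 0 | (0 | 0) | (b.0 + b.0) ⊢ --b--▸ q3
  q2 = a.0 | (0 | 0) | 0 ⊢ --a--▸ q3
  q3 = 0 | (0 | 0) | 0 ⊢ deadlocked
Trace ⟨a⟩ through Q, begin at {q0}:
  [1] a ⇒ {q1}
  Q completes σ.
Trace ⟨a⟩ through P, begin at {p0}:
  [1] a ⇒ ∅  — P cannot continue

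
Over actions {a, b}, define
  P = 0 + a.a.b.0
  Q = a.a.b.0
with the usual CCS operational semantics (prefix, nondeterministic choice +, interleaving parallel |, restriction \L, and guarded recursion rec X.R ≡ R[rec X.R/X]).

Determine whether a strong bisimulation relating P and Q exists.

Reachable graph of P (4 states):
  m0 = 0 + a.a.b.0 → --a--▸ m1
  m1 = a.b.0 → --a--▸ m2
  m2 = b.0 → --b--▸ m3
  m3 = 0 → stopped
Reachable graph of Q (4 states):
  n0 = a.a.b.0 → --a--▸ n1
  n1 = a.b.0 → --a--▸ n2
  n2 = b.0 → --b--▸ n3
  n3 = 0 → stopped
Coarsest stable partition (strong bisimilarity classes):
  B0 = {m0, n0}
  B1 = {m1, n1}
  B2 = {m2, n2}
  B3 = {m3, n3}
m0 ∈ B0, n0 ∈ B0 → same block

YES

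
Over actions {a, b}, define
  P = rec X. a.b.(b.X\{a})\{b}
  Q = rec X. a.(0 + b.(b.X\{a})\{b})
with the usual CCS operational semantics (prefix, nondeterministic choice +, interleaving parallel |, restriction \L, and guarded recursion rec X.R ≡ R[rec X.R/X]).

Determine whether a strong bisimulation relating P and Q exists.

YES

Reachable graph of P (3 states):
  s0 = rec X. a.b.(b.X\{a})\{b} | —a→ s1
  s1 = b.(b.(rec X. a.b.(b.X\{a})\{b})\{a})\{b} | —b→ s2
  s2 = (b.(rec X. a.b.(b.X\{a})\{b})\{a})\{b} | deadlocked
Reachable graph of Q (3 states):
  t0 = rec X. a.(0 + b.(b.X\{a})\{b}) | —a→ t1
  t1 = 0 + b.(b.(rec X. a.(0 + b.(b.X\{a})\{b}))\{a})\{b} | —b→ t2
  t2 = (b.(rec X. a.(0 + b.(b.X\{a})\{b}))\{a})\{b} | deadlocked
Coarsest stable partition (strong bisimilarity classes):
  B0 = {s0, t0}
  B1 = {s1, t1}
  B2 = {s2, t2}
s0 ∈ B0, t0 ∈ B0 → same block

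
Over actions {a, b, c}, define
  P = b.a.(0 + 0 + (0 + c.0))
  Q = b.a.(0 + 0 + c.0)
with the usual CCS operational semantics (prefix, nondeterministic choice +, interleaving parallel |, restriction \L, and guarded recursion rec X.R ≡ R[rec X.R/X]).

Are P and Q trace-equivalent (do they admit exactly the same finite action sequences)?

trace-equivalent

LTS(P): 4 reachable states
  s0 = b.a.(0 + 0 + (0 + c.0)) has moves =b=> s1
  s1 = a.(0 + 0 + (0 + c.0)) has moves =a=> s2
  s2 = 0 + 0 + (0 + c.0) has moves =c=> s3
  s3 = 0 has moves ·
LTS(Q): 4 reachable states
  t0 = b.a.(0 + 0 + c.0) has moves =b=> t1
  t1 = a.(0 + 0 + c.0) has moves =a=> t2
  t2 = 0 + 0 + c.0 has moves =c=> t3
  t3 = 0 has moves ·
Coarsest stable partition (strong bisimilarity classes):
  B0 = {s0, t0}
  B1 = {s1, t1}
  B2 = {s2, t2}
  B3 = {s3, t3}
s0 ∈ B0, t0 ∈ B0 → same block
Bisimilar ⇒ trace-equivalent.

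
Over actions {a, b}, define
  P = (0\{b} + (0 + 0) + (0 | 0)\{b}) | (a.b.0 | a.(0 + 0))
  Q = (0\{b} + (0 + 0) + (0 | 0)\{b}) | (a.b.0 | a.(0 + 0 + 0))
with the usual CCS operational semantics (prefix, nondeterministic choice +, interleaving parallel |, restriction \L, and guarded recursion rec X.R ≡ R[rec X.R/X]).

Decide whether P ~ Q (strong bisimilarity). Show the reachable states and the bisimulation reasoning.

YES

Reachable graph of P (6 states):
  s0 = (0\{b} + (0 + 0) + (0 | 0)\{b}) | (a.b.0 | a.(0 + 0)) has moves —a→ s1, —a→ s2
  s1 = (0\{b} + (0 + 0) + (0 | 0)\{b}) | (a.b.0 | (0 + 0)) has moves —a→ s3
  s2 = (0\{b} + (0 + 0) + (0 | 0)\{b}) | (b.0 | a.(0 + 0)) has moves —a→ s3, —b→ s4
  s3 = (0\{b} + (0 + 0) + (0 | 0)\{b}) | (b.0 | (0 + 0)) has moves —b→ s5
  s4 = (0\{b} + (0 + 0) + (0 | 0)\{b}) | (0 | a.(0 + 0)) has moves —a→ s5
  s5 = (0\{b} + (0 + 0) + (0 | 0)\{b}) | (0 | (0 + 0)) has moves ·
Reachable graph of Q (6 states):
  t0 = (0\{b} + (0 + 0) + (0 | 0)\{b}) | (a.b.0 | a.(0 + 0 + 0)) has moves —a→ t1, —a→ t2
  t1 = (0\{b} + (0 + 0) + (0 | 0)\{b}) | (a.b.0 | (0 + 0 + 0)) has moves —a→ t3
  t2 = (0\{b} + (0 + 0) + (0 | 0)\{b}) | (b.0 | a.(0 + 0 + 0)) has moves —a→ t3, —b→ t4
  t3 = (0\{b} + (0 + 0) + (0 | 0)\{b}) | (b.0 | (0 + 0 + 0)) has moves —b→ t5
  t4 = (0\{b} + (0 + 0) + (0 | 0)\{b}) | (0 | a.(0 + 0 + 0)) has moves —a→ t5
  t5 = (0\{b} + (0 + 0) + (0 | 0)\{b}) | (0 | (0 + 0 + 0)) has moves ·
Partition-refinement fixed point:
  B0 = {s0, t0}
  B1 = {s1, t1}
  B2 = {s3, t3}
  B3 = {s5, t5}
  B4 = {s2, t2}
  B5 = {s4, t4}
s0 ∈ B0, t0 ∈ B0 → same block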